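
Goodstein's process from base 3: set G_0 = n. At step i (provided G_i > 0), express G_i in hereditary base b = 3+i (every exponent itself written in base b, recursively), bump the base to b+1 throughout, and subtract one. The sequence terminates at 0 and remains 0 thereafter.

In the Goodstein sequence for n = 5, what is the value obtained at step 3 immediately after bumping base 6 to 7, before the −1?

step 0: 5 = 3 + 2; sub 4 for 3: 4 + 2; = 6; G_1 = 6−1 = 5
step 1: 5 = 4 + 1; sub 5 for 4: 5 + 1; = 6; G_2 = 6−1 = 5
step 2: 5 = 5; sub 6 for 5: 6; = 6; G_3 = 6−1 = 5
step 3: 5 = 5; sub 7 for 6: 5; = 5; G_4 = 5−1 = 4

5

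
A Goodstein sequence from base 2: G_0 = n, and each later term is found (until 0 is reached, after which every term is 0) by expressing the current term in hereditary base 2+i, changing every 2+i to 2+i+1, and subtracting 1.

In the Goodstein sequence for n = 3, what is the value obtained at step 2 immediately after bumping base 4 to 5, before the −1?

G_0=3  [base 2] 2 + 1  →[2↦3]→  3 + 1 = 4  −1 ⇒ G_1=3
G_1=3  [base 3] 3  →[3↦4]→  4 = 4  −1 ⇒ G_2=3
G_2=3  [base 4] 3  →[4↦5]→  3 = 3  −1 ⇒ G_3=2

3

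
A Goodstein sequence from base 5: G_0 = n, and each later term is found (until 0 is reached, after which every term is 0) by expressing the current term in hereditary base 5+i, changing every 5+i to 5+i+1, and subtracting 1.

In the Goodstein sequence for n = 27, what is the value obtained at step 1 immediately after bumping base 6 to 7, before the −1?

50

G_0 = 27. HB_5(27) = 5^2 + 2. Bump = 38. G_1 = 37.
G_1 = 37. HB_6(37) = 6^2 + 1. Bump = 50. G_2 = 49.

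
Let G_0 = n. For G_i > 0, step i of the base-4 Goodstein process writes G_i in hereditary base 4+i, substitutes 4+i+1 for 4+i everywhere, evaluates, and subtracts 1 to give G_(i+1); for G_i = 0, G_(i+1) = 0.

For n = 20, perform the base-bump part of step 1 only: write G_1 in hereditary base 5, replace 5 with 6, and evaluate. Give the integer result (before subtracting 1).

40

G_0 = 20. HB_4(20) = 4^2 + 4. Bump = 30. G_1 = 29.
G_1 = 29. HB_5(29) = 5^2 + 4. Bump = 40. G_2 = 39.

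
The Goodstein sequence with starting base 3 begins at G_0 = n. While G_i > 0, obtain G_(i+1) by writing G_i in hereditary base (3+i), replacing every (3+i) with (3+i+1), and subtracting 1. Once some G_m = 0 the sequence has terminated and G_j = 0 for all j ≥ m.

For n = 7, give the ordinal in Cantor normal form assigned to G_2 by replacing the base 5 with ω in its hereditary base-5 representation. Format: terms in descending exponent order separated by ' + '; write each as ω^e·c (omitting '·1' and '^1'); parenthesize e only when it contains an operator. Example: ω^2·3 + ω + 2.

ω + 4

[0] 7 ≡ 2·3 + 1 (base 3). Lift 4: 9. −1: 8.
[1] 8 ≡ 2·4 (base 4). Lift 5: 10. −1: 9.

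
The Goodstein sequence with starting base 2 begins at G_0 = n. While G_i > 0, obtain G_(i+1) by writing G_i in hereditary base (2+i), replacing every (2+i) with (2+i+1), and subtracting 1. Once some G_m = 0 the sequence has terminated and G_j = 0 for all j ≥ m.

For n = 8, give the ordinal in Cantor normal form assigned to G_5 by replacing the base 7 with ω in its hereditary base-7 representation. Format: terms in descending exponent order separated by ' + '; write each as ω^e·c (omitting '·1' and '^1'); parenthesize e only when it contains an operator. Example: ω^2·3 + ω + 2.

i=0: 8 = 2^(2 + 1) (b=2); 2→3: 3^(3 + 1) = 81; 81−1 = 80
i=1: 80 = 2·3^3 + 2·3^2 + 2·3 + 2 (b=3); 3→4: 2·4^4 + 2·4^2 + 2·4 + 2 = 554; 554−1 = 553
i=2: 553 = 2·4^4 + 2·4^2 + 2·4 + 1 (b=4); 4→5: 2·5^5 + 2·5^2 + 2·5 + 1 = 6311; 6311−1 = 6310
i=3: 6310 = 2·5^5 + 2·5^2 + 2·5 (b=5); 5→6: 2·6^6 + 2·6^2 + 2·6 = 93396; 93396−1 = 93395
i=4: 93395 = 2·6^6 + 2·6^2 + 6 + 5 (b=6); 6→7: 2·7^7 + 2·7^2 + 7 + 5 = 1647196; 1647196−1 = 1647195
i=5: 1647195 = 2·7^7 + 2·7^2 + 7 + 4 (b=7); 7→8: 2·8^8 + 2·8^2 + 8 + 4 = 33554572; 33554572−1 = 33554571

ω^ω·2 + ω^2·2 + ω + 4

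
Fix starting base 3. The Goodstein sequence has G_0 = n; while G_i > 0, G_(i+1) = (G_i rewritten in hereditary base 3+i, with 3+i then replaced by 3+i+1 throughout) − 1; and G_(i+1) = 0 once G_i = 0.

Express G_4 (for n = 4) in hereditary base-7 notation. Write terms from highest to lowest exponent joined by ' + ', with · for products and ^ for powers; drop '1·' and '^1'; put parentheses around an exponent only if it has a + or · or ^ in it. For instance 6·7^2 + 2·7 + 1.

G_0 = 4. HB_3(4) = 3 + 1. Bump = 5. G_1 = 4.
G_1 = 4. HB_4(4) = 4. Bump = 5. G_2 = 4.
G_2 = 4. HB_5(4) = 4. Bump = 4. G_3 = 3.
G_3 = 3. HB_6(3) = 3. Bump = 3. G_4 = 2.
G_4 = 2. HB_7(2) = 2. Bump = 2. G_5 = 1.

2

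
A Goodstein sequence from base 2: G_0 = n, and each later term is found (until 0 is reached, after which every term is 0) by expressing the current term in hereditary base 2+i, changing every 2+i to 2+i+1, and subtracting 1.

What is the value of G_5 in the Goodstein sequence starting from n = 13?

5765998

G_0=13  [base 2] 2^(2 + 1) + 2^2 + 1  →[2↦3]→  3^(3 + 1) + 3^3 + 1 = 109  −1 ⇒ G_1=108
G_1=108  [base 3] 3^(3 + 1) + 3^3  →[3↦4]→  4^(4 + 1) + 4^4 = 1280  −1 ⇒ G_2=1279
G_2=1279  [base 4] 4^(4 + 1) + 3·4^3 + 3·4^2 + 3·4 + 3  →[4↦5]→  5^(5 + 1) + 3·5^3 + 3·5^2 + 3·5 + 3 = 16093  −1 ⇒ G_3=16092
G_3=16092  [base 5] 5^(5 + 1) + 3·5^3 + 3·5^2 + 3·5 + 2  →[5↦6]→  6^(6 + 1) + 3·6^3 + 3·6^2 + 3·6 + 2 = 280712  −1 ⇒ G_4=280711
G_4=280711  [base 6] 6^(6 + 1) + 3·6^3 + 3·6^2 + 3·6 + 1  →[6↦7]→  7^(7 + 1) + 3·7^3 + 3·7^2 + 3·7 + 1 = 5765999  −1 ⇒ G_5=5765998
G_5=5765998  [base 7] 7^(7 + 1) + 3·7^3 + 3·7^2 + 3·7  →[7↦8]→  8^(8 + 1) + 3·8^3 + 3·8^2 + 3·8 = 134219480  −1 ⇒ G_6=134219479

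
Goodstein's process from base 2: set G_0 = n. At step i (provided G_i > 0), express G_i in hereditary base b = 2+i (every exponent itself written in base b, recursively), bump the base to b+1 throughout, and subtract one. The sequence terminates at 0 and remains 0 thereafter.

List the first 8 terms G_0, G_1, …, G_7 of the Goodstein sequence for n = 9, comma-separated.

step 0: 9 = 2^(2 + 1) + 1; sub 3 for 2: 3^(3 + 1) + 1; = 82; G_1 = 82−1 = 81
step 1: 81 = 3^(3 + 1); sub 4 for 3: 4^(4 + 1); = 1024; G_2 = 1024−1 = 1023
step 2: 1023 = 3·4^4 + 3·4^3 + 3·4^2 + 3·4 + 3; sub 5 for 4: 3·5^5 + 3·5^3 + 3·5^2 + 3·5 + 3; = 9843; G_3 = 9843−1 = 9842
step 3: 9842 = 3·5^5 + 3·5^3 + 3·5^2 + 3·5 + 2; sub 6 for 5: 3·6^6 + 3·6^3 + 3·6^2 + 3·6 + 2; = 140744; G_4 = 140744−1 = 140743
step 4: 140743 = 3·6^6 + 3·6^3 + 3·6^2 + 3·6 + 1; sub 7 for 6: 3·7^7 + 3·7^3 + 3·7^2 + 3·7 + 1; = 2471827; G_5 = 2471827−1 = 2471826
step 5: 2471826 = 3·7^7 + 3·7^3 + 3·7^2 + 3·7; sub 8 for 7: 3·8^8 + 3·8^3 + 3·8^2 + 3·8; = 50333400; G_6 = 50333400−1 = 50333399
step 6: 50333399 = 3·8^8 + 3·8^3 + 3·8^2 + 2·8 + 7; sub 9 for 8: 3·9^9 + 3·9^3 + 3·9^2 + 2·9 + 7; = 1162263922; G_7 = 1162263922−1 = 1162263921

9, 81, 1023, 9842, 140743, 2471826, 50333399, 1162263921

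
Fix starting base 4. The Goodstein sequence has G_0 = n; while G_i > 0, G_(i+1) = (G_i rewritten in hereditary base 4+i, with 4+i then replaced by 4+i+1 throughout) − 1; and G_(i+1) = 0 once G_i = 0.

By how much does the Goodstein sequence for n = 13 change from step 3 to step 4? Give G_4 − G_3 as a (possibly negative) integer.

1

(0) 13|_4 = 3·4 + 1 ↦ 3·5 + 1|_5 = 16 ⇒ 15
(1) 15|_5 = 3·5 ↦ 3·6|_6 = 18 ⇒ 17
(2) 17|_6 = 2·6 + 5 ↦ 2·7 + 5|_7 = 19 ⇒ 18
(3) 18|_7 = 2·7 + 4 ↦ 2·8 + 4|_8 = 20 ⇒ 19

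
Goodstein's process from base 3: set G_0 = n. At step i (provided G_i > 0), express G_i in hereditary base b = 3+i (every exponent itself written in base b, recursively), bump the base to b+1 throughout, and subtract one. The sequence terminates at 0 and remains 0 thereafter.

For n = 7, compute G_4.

base 3: 7 = 2·3 + 1; at 4: 2·4 + 1 = 9; next = 8
base 4: 8 = 2·4; at 5: 2·5 = 10; next = 9
base 5: 9 = 5 + 4; at 6: 6 + 4 = 10; next = 9
base 6: 9 = 6 + 3; at 7: 7 + 3 = 10; next = 9
base 7: 9 = 7 + 2; at 8: 8 + 2 = 10; next = 9

9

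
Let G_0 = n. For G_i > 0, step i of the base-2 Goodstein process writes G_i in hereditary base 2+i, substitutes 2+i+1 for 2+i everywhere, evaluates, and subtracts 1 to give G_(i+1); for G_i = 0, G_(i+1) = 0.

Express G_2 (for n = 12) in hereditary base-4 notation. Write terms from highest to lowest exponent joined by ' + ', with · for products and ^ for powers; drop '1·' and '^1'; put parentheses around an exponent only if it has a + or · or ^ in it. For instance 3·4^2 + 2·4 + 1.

4^(4 + 1) + 2·4^2 + 2·4 + 1

G_0 = 12. HB_2(12) = 2^(2 + 1) + 2^2. Bump = 108. G_1 = 107.
G_1 = 107. HB_3(107) = 3^(3 + 1) + 2·3^2 + 2·3 + 2. Bump = 1066. G_2 = 1065.
G_2 = 1065. HB_4(1065) = 4^(4 + 1) + 2·4^2 + 2·4 + 1. Bump = 15686. G_3 = 15685.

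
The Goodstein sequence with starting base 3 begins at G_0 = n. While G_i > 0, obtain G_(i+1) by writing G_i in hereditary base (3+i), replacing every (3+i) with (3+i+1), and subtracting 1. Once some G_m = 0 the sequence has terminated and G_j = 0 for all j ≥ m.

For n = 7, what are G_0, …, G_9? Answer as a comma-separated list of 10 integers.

7, 8, 9, 9, 9, 9, 9, 9, 8, 7

7 —HB3→ 2·3 + 1 —bump→ 2·4 + 1 = 9 —(−1)→ 8
8 —HB4→ 2·4 —bump→ 2·5 = 10 —(−1)→ 9
9 —HB5→ 5 + 4 —bump→ 6 + 4 = 10 —(−1)→ 9
9 —HB6→ 6 + 3 —bump→ 7 + 3 = 10 —(−1)→ 9
9 —HB7→ 7 + 2 —bump→ 8 + 2 = 10 —(−1)→ 9
9 —HB8→ 8 + 1 —bump→ 9 + 1 = 10 —(−1)→ 9
9 —HB9→ 9 —bump→ 10 = 10 —(−1)→ 9
9 —HB10→ 9 —bump→ 9 = 9 —(−1)→ 8
8 —HB11→ 8 —bump→ 8 = 8 —(−1)→ 7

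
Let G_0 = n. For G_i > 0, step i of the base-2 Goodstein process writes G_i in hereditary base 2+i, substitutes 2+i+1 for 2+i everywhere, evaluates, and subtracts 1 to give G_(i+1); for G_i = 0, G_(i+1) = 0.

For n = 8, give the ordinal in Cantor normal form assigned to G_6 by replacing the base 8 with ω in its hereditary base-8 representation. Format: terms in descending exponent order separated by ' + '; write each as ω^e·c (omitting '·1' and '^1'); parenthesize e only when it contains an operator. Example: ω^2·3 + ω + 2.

ω^ω·2 + ω^2·2 + ω + 3

G_0=8  [base 2] 2^(2 + 1)  →[2↦3]→  3^(3 + 1) = 81  −1 ⇒ G_1=80
G_1=80  [base 3] 2·3^3 + 2·3^2 + 2·3 + 2  →[3↦4]→  2·4^4 + 2·4^2 + 2·4 + 2 = 554  −1 ⇒ G_2=553
G_2=553  [base 4] 2·4^4 + 2·4^2 + 2·4 + 1  →[4↦5]→  2·5^5 + 2·5^2 + 2·5 + 1 = 6311  −1 ⇒ G_3=6310
G_3=6310  [base 5] 2·5^5 + 2·5^2 + 2·5  →[5↦6]→  2·6^6 + 2·6^2 + 2·6 = 93396  −1 ⇒ G_4=93395
G_4=93395  [base 6] 2·6^6 + 2·6^2 + 6 + 5  →[6↦7]→  2·7^7 + 2·7^2 + 7 + 5 = 1647196  −1 ⇒ G_5=1647195
G_5=1647195  [base 7] 2·7^7 + 2·7^2 + 7 + 4  →[7↦8]→  2·8^8 + 2·8^2 + 8 + 4 = 33554572  −1 ⇒ G_6=33554571
G_6=33554571  [base 8] 2·8^8 + 2·8^2 + 8 + 3  →[8↦9]→  2·9^9 + 2·9^2 + 9 + 3 = 774841152  −1 ⇒ G_7=774841151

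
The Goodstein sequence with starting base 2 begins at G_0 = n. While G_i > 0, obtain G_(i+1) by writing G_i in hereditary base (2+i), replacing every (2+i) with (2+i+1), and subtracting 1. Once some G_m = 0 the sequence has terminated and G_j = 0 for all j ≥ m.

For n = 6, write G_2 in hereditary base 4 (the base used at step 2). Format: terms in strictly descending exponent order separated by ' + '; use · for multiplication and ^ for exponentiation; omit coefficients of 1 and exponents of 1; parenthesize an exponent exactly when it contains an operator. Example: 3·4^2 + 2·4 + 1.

4^4 + 1

(0) 6|_2 = 2^2 + 2 ↦ 3^3 + 3|_3 = 30 ⇒ 29
(1) 29|_3 = 3^3 + 2 ↦ 4^4 + 2|_4 = 258 ⇒ 257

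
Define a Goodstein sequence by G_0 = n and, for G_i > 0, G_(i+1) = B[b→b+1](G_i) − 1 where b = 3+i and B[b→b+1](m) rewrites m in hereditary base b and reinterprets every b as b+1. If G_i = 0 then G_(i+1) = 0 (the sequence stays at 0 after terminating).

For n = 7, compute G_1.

G_0 = 7. HB_3(7) = 2·3 + 1. Bump = 9. G_1 = 8.
G_1 = 8. HB_4(8) = 2·4. Bump = 10. G_2 = 9.

8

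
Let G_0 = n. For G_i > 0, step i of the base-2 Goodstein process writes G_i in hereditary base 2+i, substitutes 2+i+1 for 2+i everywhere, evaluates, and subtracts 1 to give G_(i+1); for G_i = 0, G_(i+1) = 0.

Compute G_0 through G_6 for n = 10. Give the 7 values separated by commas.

10, 83, 1025, 15625, 279935, 4215754, 84073323

(0) 10|_2 = 2^(2 + 1) + 2 ↦ 3^(3 + 1) + 3|_3 = 84 ⇒ 83
(1) 83|_3 = 3^(3 + 1) + 2 ↦ 4^(4 + 1) + 2|_4 = 1026 ⇒ 1025
(2) 1025|_4 = 4^(4 + 1) + 1 ↦ 5^(5 + 1) + 1|_5 = 15626 ⇒ 15625
(3) 15625|_5 = 5^(5 + 1) ↦ 6^(6 + 1)|_6 = 279936 ⇒ 279935
(4) 279935|_6 = 5·6^6 + 5·6^5 + 5·6^4 + 5·6^3 + 5·6^2 + 5·6 + 5 ↦ 5·7^7 + 5·7^5 + 5·7^4 + 5·7^3 + 5·7^2 + 5·7 + 5|_7 = 4215755 ⇒ 4215754
(5) 4215754|_7 = 5·7^7 + 5·7^5 + 5·7^4 + 5·7^3 + 5·7^2 + 5·7 + 4 ↦ 5·8^8 + 5·8^5 + 5·8^4 + 5·8^3 + 5·8^2 + 5·8 + 4|_8 = 84073324 ⇒ 84073323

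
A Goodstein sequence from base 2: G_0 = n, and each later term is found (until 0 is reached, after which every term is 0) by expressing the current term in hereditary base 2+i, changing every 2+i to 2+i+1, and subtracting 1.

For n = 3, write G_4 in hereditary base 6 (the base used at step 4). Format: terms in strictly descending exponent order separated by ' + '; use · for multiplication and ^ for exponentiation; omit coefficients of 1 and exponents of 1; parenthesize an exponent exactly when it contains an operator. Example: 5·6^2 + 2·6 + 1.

step 0: 3 = 2 + 1; sub 3 for 2: 3 + 1; = 4; G_1 = 4−1 = 3
step 1: 3 = 3; sub 4 for 3: 4; = 4; G_2 = 4−1 = 3
step 2: 3 = 3; sub 5 for 4: 3; = 3; G_3 = 3−1 = 2
step 3: 2 = 2; sub 6 for 5: 2; = 2; G_4 = 2−1 = 1
step 4: 1 = 1; sub 7 for 6: 1; = 1; G_5 = 1−1 = 0

1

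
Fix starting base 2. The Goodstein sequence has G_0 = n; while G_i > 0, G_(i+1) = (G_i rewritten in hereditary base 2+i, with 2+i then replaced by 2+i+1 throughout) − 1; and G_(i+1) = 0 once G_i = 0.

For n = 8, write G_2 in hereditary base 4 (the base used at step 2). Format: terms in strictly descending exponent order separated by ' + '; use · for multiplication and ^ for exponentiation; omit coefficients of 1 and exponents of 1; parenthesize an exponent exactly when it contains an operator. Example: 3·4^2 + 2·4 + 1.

2·4^4 + 2·4^2 + 2·4 + 1

base 2: 8 = 2^(2 + 1); at 3: 3^(3 + 1) = 81; next = 80
base 3: 80 = 2·3^3 + 2·3^2 + 2·3 + 2; at 4: 2·4^4 + 2·4^2 + 2·4 + 2 = 554; next = 553
base 4: 553 = 2·4^4 + 2·4^2 + 2·4 + 1; at 5: 2·5^5 + 2·5^2 + 2·5 + 1 = 6311; next = 6310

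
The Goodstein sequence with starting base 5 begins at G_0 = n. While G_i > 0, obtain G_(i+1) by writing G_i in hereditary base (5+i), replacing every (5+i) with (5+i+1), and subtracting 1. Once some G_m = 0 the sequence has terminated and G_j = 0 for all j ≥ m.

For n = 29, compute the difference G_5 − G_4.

(0) 29|_5 = 5^2 + 4 ↦ 6^2 + 4|_6 = 40 ⇒ 39
(1) 39|_6 = 6^2 + 3 ↦ 7^2 + 3|_7 = 52 ⇒ 51
(2) 51|_7 = 7^2 + 2 ↦ 8^2 + 2|_8 = 66 ⇒ 65
(3) 65|_8 = 8^2 + 1 ↦ 9^2 + 1|_9 = 82 ⇒ 81
(4) 81|_9 = 9^2 ↦ 10^2|_10 = 100 ⇒ 99

18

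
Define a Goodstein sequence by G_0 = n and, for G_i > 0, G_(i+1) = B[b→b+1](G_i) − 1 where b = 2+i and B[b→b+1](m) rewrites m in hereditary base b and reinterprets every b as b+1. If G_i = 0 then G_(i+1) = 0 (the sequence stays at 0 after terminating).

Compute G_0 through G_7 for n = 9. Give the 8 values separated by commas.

9 —HB2→ 2^(2 + 1) + 1 —bump→ 3^(3 + 1) + 1 = 82 —(−1)→ 81
81 —HB3→ 3^(3 + 1) —bump→ 4^(4 + 1) = 1024 —(−1)→ 1023
1023 —HB4→ 3·4^4 + 3·4^3 + 3·4^2 + 3·4 + 3 —bump→ 3·5^5 + 3·5^3 + 3·5^2 + 3·5 + 3 = 9843 —(−1)→ 9842
9842 —HB5→ 3·5^5 + 3·5^3 + 3·5^2 + 3·5 + 2 —bump→ 3·6^6 + 3·6^3 + 3·6^2 + 3·6 + 2 = 140744 —(−1)→ 140743
140743 —HB6→ 3·6^6 + 3·6^3 + 3·6^2 + 3·6 + 1 —bump→ 3·7^7 + 3·7^3 + 3·7^2 + 3·7 + 1 = 2471827 —(−1)→ 2471826
2471826 —HB7→ 3·7^7 + 3·7^3 + 3·7^2 + 3·7 —bump→ 3·8^8 + 3·8^3 + 3·8^2 + 3·8 = 50333400 —(−1)→ 50333399
50333399 —HB8→ 3·8^8 + 3·8^3 + 3·8^2 + 2·8 + 7 —bump→ 3·9^9 + 3·9^3 + 3·9^2 + 2·9 + 7 = 1162263922 —(−1)→ 1162263921

9, 81, 1023, 9842, 140743, 2471826, 50333399, 1162263921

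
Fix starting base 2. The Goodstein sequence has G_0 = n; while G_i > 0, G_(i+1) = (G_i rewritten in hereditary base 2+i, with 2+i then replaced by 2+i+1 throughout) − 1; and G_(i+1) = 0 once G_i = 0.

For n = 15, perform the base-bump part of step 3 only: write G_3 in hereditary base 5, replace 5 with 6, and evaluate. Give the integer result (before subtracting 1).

step 0: 15 = 2^(2 + 1) + 2^2 + 2 + 1; sub 3 for 2: 3^(3 + 1) + 3^3 + 3 + 1; = 112; G_1 = 112−1 = 111
step 1: 111 = 3^(3 + 1) + 3^3 + 3; sub 4 for 3: 4^(4 + 1) + 4^4 + 4; = 1284; G_2 = 1284−1 = 1283
step 2: 1283 = 4^(4 + 1) + 4^4 + 3; sub 5 for 4: 5^(5 + 1) + 5^5 + 3; = 18753; G_3 = 18753−1 = 18752
step 3: 18752 = 5^(5 + 1) + 5^5 + 2; sub 6 for 5: 6^(6 + 1) + 6^6 + 2; = 326594; G_4 = 326594−1 = 326593

326594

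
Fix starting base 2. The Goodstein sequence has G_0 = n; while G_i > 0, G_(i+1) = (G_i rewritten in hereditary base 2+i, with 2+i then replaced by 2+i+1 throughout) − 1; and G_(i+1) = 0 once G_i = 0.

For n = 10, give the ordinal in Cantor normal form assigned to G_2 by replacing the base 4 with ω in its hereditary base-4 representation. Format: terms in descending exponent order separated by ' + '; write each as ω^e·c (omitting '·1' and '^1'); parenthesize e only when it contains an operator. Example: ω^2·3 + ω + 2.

ω^(ω + 1) + 1

G_0 = 10. HB_2(10) = 2^(2 + 1) + 2. Bump = 84. G_1 = 83.
G_1 = 83. HB_3(83) = 3^(3 + 1) + 2. Bump = 1026. G_2 = 1025.
G_2 = 1025. HB_4(1025) = 4^(4 + 1) + 1. Bump = 15626. G_3 = 15625.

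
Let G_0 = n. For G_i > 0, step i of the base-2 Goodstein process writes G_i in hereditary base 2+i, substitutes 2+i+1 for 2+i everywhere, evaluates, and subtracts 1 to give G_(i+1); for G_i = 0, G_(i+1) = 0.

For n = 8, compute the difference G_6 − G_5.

step 0: 8 = 2^(2 + 1); sub 3 for 2: 3^(3 + 1); = 81; G_1 = 81−1 = 80
step 1: 80 = 2·3^3 + 2·3^2 + 2·3 + 2; sub 4 for 3: 2·4^4 + 2·4^2 + 2·4 + 2; = 554; G_2 = 554−1 = 553
step 2: 553 = 2·4^4 + 2·4^2 + 2·4 + 1; sub 5 for 4: 2·5^5 + 2·5^2 + 2·5 + 1; = 6311; G_3 = 6311−1 = 6310
step 3: 6310 = 2·5^5 + 2·5^2 + 2·5; sub 6 for 5: 2·6^6 + 2·6^2 + 2·6; = 93396; G_4 = 93396−1 = 93395
step 4: 93395 = 2·6^6 + 2·6^2 + 6 + 5; sub 7 for 6: 2·7^7 + 2·7^2 + 7 + 5; = 1647196; G_5 = 1647196−1 = 1647195
step 5: 1647195 = 2·7^7 + 2·7^2 + 7 + 4; sub 8 for 7: 2·8^8 + 2·8^2 + 8 + 4; = 33554572; G_6 = 33554572−1 = 33554571

31907376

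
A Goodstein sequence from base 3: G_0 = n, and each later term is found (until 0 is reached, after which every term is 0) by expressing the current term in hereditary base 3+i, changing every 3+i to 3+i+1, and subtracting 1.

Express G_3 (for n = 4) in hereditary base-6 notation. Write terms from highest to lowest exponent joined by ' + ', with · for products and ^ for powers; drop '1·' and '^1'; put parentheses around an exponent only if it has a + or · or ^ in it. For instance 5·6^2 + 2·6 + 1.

4 —HB3→ 3 + 1 —bump→ 4 + 1 = 5 —(−1)→ 4
4 —HB4→ 4 —bump→ 5 = 5 —(−1)→ 4
4 —HB5→ 4 —bump→ 4 = 4 —(−1)→ 3
3 —HB6→ 3 —bump→ 3 = 3 —(−1)→ 2

3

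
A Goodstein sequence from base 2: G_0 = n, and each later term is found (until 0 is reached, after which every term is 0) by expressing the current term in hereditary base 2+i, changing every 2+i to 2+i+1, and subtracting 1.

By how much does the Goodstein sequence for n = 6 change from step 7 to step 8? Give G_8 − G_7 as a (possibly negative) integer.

223404

G_0=6  [base 2] 2^2 + 2  →[2↦3]→  3^3 + 3 = 30  −1 ⇒ G_1=29
G_1=29  [base 3] 3^3 + 2  →[3↦4]→  4^4 + 2 = 258  −1 ⇒ G_2=257
G_2=257  [base 4] 4^4 + 1  →[4↦5]→  5^5 + 1 = 3126  −1 ⇒ G_3=3125
G_3=3125  [base 5] 5^5  →[5↦6]→  6^6 = 46656  −1 ⇒ G_4=46655
G_4=46655  [base 6] 5·6^5 + 5·6^4 + 5·6^3 + 5·6^2 + 5·6 + 5  →[6↦7]→  5·7^5 + 5·7^4 + 5·7^3 + 5·7^2 + 5·7 + 5 = 98040  −1 ⇒ G_5=98039
G_5=98039  [base 7] 5·7^5 + 5·7^4 + 5·7^3 + 5·7^2 + 5·7 + 4  →[7↦8]→  5·8^5 + 5·8^4 + 5·8^3 + 5·8^2 + 5·8 + 4 = 187244  −1 ⇒ G_6=187243
G_6=187243  [base 8] 5·8^5 + 5·8^4 + 5·8^3 + 5·8^2 + 5·8 + 3  →[8↦9]→  5·9^5 + 5·9^4 + 5·9^3 + 5·9^2 + 5·9 + 3 = 332148  −1 ⇒ G_7=332147
G_7=332147  [base 9] 5·9^5 + 5·9^4 + 5·9^3 + 5·9^2 + 5·9 + 2  →[9↦10]→  5·10^5 + 5·10^4 + 5·10^3 + 5·10^2 + 5·10 + 2 = 555552  −1 ⇒ G_8=555551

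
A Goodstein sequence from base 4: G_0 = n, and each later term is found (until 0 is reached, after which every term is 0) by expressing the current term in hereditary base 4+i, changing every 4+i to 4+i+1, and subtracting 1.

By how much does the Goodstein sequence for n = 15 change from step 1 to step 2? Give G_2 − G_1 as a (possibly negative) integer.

base 4: 15 = 3·4 + 3; at 5: 3·5 + 3 = 18; next = 17
base 5: 17 = 3·5 + 2; at 6: 3·6 + 2 = 20; next = 19

2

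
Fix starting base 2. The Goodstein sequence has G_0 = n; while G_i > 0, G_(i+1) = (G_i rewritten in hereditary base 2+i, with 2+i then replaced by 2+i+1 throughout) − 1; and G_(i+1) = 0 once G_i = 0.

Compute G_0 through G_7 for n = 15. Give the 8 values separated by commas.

[0] 15 ≡ 2^(2 + 1) + 2^2 + 2 + 1 (base 2). Lift 3: 112. −1: 111.
[1] 111 ≡ 3^(3 + 1) + 3^3 + 3 (base 3). Lift 4: 1284. −1: 1283.
[2] 1283 ≡ 4^(4 + 1) + 4^4 + 3 (base 4). Lift 5: 18753. −1: 18752.
[3] 18752 ≡ 5^(5 + 1) + 5^5 + 2 (base 5). Lift 6: 326594. −1: 326593.
[4] 326593 ≡ 6^(6 + 1) + 6^6 + 1 (base 6). Lift 7: 6588345. −1: 6588344.
[5] 6588344 ≡ 7^(7 + 1) + 7^7 (base 7). Lift 8: 150994944. −1: 150994943.
[6] 150994943 ≡ 8^(8 + 1) + 7·8^7 + 7·8^6 + 7·8^5 + 7·8^4 + 7·8^3 + 7·8^2 + 7·8 + 7 (base 8). Lift 9: 3524450281. −1: 3524450280.

15, 111, 1283, 18752, 326593, 6588344, 150994943, 3524450280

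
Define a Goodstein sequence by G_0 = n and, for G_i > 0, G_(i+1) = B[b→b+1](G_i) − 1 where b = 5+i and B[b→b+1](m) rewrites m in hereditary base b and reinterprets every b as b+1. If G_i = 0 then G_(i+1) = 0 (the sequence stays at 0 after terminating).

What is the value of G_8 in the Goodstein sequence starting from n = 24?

45

(0) 24|_5 = 4·5 + 4 ↦ 4·6 + 4|_6 = 28 ⇒ 27
(1) 27|_6 = 4·6 + 3 ↦ 4·7 + 3|_7 = 31 ⇒ 30
(2) 30|_7 = 4·7 + 2 ↦ 4·8 + 2|_8 = 34 ⇒ 33
(3) 33|_8 = 4·8 + 1 ↦ 4·9 + 1|_9 = 37 ⇒ 36
(4) 36|_9 = 4·9 ↦ 4·10|_10 = 40 ⇒ 39
(5) 39|_10 = 3·10 + 9 ↦ 3·11 + 9|_11 = 42 ⇒ 41
(6) 41|_11 = 3·11 + 8 ↦ 3·12 + 8|_12 = 44 ⇒ 43
(7) 43|_12 = 3·12 + 7 ↦ 3·13 + 7|_13 = 46 ⇒ 45
(8) 45|_13 = 3·13 + 6 ↦ 3·14 + 6|_14 = 48 ⇒ 47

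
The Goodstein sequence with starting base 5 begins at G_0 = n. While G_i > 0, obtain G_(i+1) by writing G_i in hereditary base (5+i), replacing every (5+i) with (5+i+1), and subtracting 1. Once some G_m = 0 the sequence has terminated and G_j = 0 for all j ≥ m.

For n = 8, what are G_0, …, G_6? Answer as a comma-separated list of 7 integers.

8, 8, 8, 8, 8, 7, 6

[0] 8 ≡ 5 + 3 (base 5). Lift 6: 9. −1: 8.
[1] 8 ≡ 6 + 2 (base 6). Lift 7: 9. −1: 8.
[2] 8 ≡ 7 + 1 (base 7). Lift 8: 9. −1: 8.
[3] 8 ≡ 8 (base 8). Lift 9: 9. −1: 8.
[4] 8 ≡ 8 (base 9). Lift 10: 8. −1: 7.
[5] 7 ≡ 7 (base 10). Lift 11: 7. −1: 6.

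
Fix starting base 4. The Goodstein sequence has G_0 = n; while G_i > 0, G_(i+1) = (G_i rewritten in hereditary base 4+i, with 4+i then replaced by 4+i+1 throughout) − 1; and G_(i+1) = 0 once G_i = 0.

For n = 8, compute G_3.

(0) 8|_4 = 2·4 ↦ 2·5|_5 = 10 ⇒ 9
(1) 9|_5 = 5 + 4 ↦ 6 + 4|_6 = 10 ⇒ 9
(2) 9|_6 = 6 + 3 ↦ 7 + 3|_7 = 10 ⇒ 9

9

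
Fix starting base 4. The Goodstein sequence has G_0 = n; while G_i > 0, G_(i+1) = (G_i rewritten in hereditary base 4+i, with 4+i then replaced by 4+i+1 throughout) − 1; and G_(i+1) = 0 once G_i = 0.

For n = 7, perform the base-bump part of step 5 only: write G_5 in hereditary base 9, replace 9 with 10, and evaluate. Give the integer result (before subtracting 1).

base 4: 7 = 4 + 3; at 5: 5 + 3 = 8; next = 7
base 5: 7 = 5 + 2; at 6: 6 + 2 = 8; next = 7
base 6: 7 = 6 + 1; at 7: 7 + 1 = 8; next = 7
base 7: 7 = 7; at 8: 8 = 8; next = 7
base 8: 7 = 7; at 9: 7 = 7; next = 6

6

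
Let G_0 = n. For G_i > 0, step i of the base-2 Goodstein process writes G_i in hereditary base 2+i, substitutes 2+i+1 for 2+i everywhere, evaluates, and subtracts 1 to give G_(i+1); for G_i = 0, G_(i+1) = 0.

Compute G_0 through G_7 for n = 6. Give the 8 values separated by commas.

6, 29, 257, 3125, 46655, 98039, 187243, 332147

base 2: 6 = 2^2 + 2; at 3: 3^3 + 3 = 30; next = 29
base 3: 29 = 3^3 + 2; at 4: 4^4 + 2 = 258; next = 257
base 4: 257 = 4^4 + 1; at 5: 5^5 + 1 = 3126; next = 3125
base 5: 3125 = 5^5; at 6: 6^6 = 46656; next = 46655
base 6: 46655 = 5·6^5 + 5·6^4 + 5·6^3 + 5·6^2 + 5·6 + 5; at 7: 5·7^5 + 5·7^4 + 5·7^3 + 5·7^2 + 5·7 + 5 = 98040; next = 98039
base 7: 98039 = 5·7^5 + 5·7^4 + 5·7^3 + 5·7^2 + 5·7 + 4; at 8: 5·8^5 + 5·8^4 + 5·8^3 + 5·8^2 + 5·8 + 4 = 187244; next = 187243
base 8: 187243 = 5·8^5 + 5·8^4 + 5·8^3 + 5·8^2 + 5·8 + 3; at 9: 5·9^5 + 5·9^4 + 5·9^3 + 5·9^2 + 5·9 + 3 = 332148; next = 332147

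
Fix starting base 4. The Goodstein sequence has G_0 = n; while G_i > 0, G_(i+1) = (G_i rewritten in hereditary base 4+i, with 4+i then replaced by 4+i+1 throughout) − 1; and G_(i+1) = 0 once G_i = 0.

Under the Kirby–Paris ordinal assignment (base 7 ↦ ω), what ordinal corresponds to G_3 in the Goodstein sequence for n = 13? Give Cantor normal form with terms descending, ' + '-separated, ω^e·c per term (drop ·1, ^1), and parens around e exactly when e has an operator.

ω·2 + 4

i=0: 13 = 3·4 + 1 (b=4); 4→5: 3·5 + 1 = 16; 16−1 = 15
i=1: 15 = 3·5 (b=5); 5→6: 3·6 = 18; 18−1 = 17
i=2: 17 = 2·6 + 5 (b=6); 6→7: 2·7 + 5 = 19; 19−1 = 18
i=3: 18 = 2·7 + 4 (b=7); 7→8: 2·8 + 4 = 20; 20−1 = 19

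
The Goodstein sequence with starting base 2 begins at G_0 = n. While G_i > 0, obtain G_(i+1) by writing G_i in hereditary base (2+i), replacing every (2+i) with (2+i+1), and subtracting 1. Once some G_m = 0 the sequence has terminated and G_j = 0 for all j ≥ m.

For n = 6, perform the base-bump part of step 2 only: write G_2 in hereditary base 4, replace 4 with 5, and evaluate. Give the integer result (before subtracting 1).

[0] 6 ≡ 2^2 + 2 (base 2). Lift 3: 30. −1: 29.
[1] 29 ≡ 3^3 + 2 (base 3). Lift 4: 258. −1: 257.
[2] 257 ≡ 4^4 + 1 (base 4). Lift 5: 3126. −1: 3125.

3126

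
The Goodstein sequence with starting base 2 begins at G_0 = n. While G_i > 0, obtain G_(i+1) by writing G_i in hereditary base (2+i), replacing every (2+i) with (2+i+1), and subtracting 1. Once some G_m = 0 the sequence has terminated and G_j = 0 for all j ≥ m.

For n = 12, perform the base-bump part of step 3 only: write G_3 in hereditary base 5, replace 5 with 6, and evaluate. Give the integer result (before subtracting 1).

(0) 12|_2 = 2^(2 + 1) + 2^2 ↦ 3^(3 + 1) + 3^3|_3 = 108 ⇒ 107
(1) 107|_3 = 3^(3 + 1) + 2·3^2 + 2·3 + 2 ↦ 4^(4 + 1) + 2·4^2 + 2·4 + 2|_4 = 1066 ⇒ 1065
(2) 1065|_4 = 4^(4 + 1) + 2·4^2 + 2·4 + 1 ↦ 5^(5 + 1) + 2·5^2 + 2·5 + 1|_5 = 15686 ⇒ 15685
(3) 15685|_5 = 5^(5 + 1) + 2·5^2 + 2·5 ↦ 6^(6 + 1) + 2·6^2 + 2·6|_6 = 280020 ⇒ 280019

280020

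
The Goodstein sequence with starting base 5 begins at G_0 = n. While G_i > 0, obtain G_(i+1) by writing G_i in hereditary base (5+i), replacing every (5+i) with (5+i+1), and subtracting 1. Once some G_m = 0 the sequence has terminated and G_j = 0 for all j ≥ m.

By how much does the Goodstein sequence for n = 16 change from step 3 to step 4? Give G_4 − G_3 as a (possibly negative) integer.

1

step 0: 16 = 3·5 + 1; sub 6 for 5: 3·6 + 1; = 19; G_1 = 19−1 = 18
step 1: 18 = 3·6; sub 7 for 6: 3·7; = 21; G_2 = 21−1 = 20
step 2: 20 = 2·7 + 6; sub 8 for 7: 2·8 + 6; = 22; G_3 = 22−1 = 21
step 3: 21 = 2·8 + 5; sub 9 for 8: 2·9 + 5; = 23; G_4 = 23−1 = 22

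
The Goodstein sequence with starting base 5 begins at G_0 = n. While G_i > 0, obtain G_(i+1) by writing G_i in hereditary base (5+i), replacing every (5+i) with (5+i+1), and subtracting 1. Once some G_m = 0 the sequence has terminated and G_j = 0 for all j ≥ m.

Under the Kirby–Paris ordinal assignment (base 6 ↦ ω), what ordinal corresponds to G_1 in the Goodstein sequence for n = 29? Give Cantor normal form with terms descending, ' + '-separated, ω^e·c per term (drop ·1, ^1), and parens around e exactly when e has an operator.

29 —HB5→ 5^2 + 4 —bump→ 6^2 + 4 = 40 —(−1)→ 39
39 —HB6→ 6^2 + 3 —bump→ 7^2 + 3 = 52 —(−1)→ 51

ω^2 + 3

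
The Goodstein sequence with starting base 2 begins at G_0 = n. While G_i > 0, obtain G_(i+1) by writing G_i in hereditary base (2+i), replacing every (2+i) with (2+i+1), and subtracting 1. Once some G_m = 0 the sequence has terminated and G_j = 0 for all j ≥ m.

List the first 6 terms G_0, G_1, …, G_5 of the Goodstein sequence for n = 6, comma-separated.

[0] 6 ≡ 2^2 + 2 (base 2). Lift 3: 30. −1: 29.
[1] 29 ≡ 3^3 + 2 (base 3). Lift 4: 258. −1: 257.
[2] 257 ≡ 4^4 + 1 (base 4). Lift 5: 3126. −1: 3125.
[3] 3125 ≡ 5^5 (base 5). Lift 6: 46656. −1: 46655.
[4] 46655 ≡ 5·6^5 + 5·6^4 + 5·6^3 + 5·6^2 + 5·6 + 5 (base 6). Lift 7: 98040. −1: 98039.

6, 29, 257, 3125, 46655, 98039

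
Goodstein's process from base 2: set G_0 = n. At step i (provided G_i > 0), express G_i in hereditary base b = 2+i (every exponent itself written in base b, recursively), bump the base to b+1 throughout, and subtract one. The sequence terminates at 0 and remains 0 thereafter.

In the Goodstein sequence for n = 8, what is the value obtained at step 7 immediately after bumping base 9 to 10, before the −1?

8 —HB2→ 2^(2 + 1) —bump→ 3^(3 + 1) = 81 —(−1)→ 80
80 —HB3→ 2·3^3 + 2·3^2 + 2·3 + 2 —bump→ 2·4^4 + 2·4^2 + 2·4 + 2 = 554 —(−1)→ 553
553 —HB4→ 2·4^4 + 2·4^2 + 2·4 + 1 —bump→ 2·5^5 + 2·5^2 + 2·5 + 1 = 6311 —(−1)→ 6310
6310 —HB5→ 2·5^5 + 2·5^2 + 2·5 —bump→ 2·6^6 + 2·6^2 + 2·6 = 93396 —(−1)→ 93395
93395 —HB6→ 2·6^6 + 2·6^2 + 6 + 5 —bump→ 2·7^7 + 2·7^2 + 7 + 5 = 1647196 —(−1)→ 1647195
1647195 —HB7→ 2·7^7 + 2·7^2 + 7 + 4 —bump→ 2·8^8 + 2·8^2 + 8 + 4 = 33554572 —(−1)→ 33554571
33554571 —HB8→ 2·8^8 + 2·8^2 + 8 + 3 —bump→ 2·9^9 + 2·9^2 + 9 + 3 = 774841152 —(−1)→ 774841151

20000000212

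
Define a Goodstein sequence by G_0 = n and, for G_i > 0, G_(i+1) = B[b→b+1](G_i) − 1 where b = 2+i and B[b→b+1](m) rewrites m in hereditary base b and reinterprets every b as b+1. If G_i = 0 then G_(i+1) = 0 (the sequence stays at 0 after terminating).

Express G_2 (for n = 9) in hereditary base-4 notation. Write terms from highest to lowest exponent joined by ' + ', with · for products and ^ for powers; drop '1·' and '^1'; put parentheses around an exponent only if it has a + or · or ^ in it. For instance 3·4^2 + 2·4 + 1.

G_0=9  [base 2] 2^(2 + 1) + 1  →[2↦3]→  3^(3 + 1) + 1 = 82  −1 ⇒ G_1=81
G_1=81  [base 3] 3^(3 + 1)  →[3↦4]→  4^(4 + 1) = 1024  −1 ⇒ G_2=1023
G_2=1023  [base 4] 3·4^4 + 3·4^3 + 3·4^2 + 3·4 + 3  →[4↦5]→  3·5^5 + 3·5^3 + 3·5^2 + 3·5 + 3 = 9843  −1 ⇒ G_3=9842

3·4^4 + 3·4^3 + 3·4^2 + 3·4 + 3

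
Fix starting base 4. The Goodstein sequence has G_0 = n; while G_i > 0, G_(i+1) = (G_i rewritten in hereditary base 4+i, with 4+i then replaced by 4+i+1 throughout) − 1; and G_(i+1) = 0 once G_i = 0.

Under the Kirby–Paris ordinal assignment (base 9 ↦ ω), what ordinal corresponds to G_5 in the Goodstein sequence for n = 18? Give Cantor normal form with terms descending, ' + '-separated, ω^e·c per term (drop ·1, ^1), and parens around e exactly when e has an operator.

ω·6 + 4

[0] 18 ≡ 4^2 + 2 (base 4). Lift 5: 27. −1: 26.
[1] 26 ≡ 5^2 + 1 (base 5). Lift 6: 37. −1: 36.
[2] 36 ≡ 6^2 (base 6). Lift 7: 49. −1: 48.
[3] 48 ≡ 6·7 + 6 (base 7). Lift 8: 54. −1: 53.
[4] 53 ≡ 6·8 + 5 (base 8). Lift 9: 59. −1: 58.
[5] 58 ≡ 6·9 + 4 (base 9). Lift 10: 64. −1: 63.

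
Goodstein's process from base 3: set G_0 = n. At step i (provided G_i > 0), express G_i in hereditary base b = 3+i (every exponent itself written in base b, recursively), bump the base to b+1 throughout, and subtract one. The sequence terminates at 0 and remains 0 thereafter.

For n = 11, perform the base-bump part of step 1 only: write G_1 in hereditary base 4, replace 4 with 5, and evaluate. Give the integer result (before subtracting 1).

26

G_0=11  [base 3] 3^2 + 2  →[3↦4]→  4^2 + 2 = 18  −1 ⇒ G_1=17
G_1=17  [base 4] 4^2 + 1  →[4↦5]→  5^2 + 1 = 26  −1 ⇒ G_2=25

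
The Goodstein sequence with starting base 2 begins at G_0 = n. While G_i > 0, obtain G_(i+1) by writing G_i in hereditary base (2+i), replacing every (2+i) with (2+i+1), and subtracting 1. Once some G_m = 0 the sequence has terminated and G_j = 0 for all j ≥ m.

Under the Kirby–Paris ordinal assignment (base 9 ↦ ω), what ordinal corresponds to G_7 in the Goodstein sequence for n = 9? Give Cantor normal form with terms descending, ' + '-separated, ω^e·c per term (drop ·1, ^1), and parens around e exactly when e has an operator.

ω^ω·3 + ω^3·3 + ω^2·3 + ω·2 + 6

[0] 9 ≡ 2^(2 + 1) + 1 (base 2). Lift 3: 82. −1: 81.
[1] 81 ≡ 3^(3 + 1) (base 3). Lift 4: 1024. −1: 1023.
[2] 1023 ≡ 3·4^4 + 3·4^3 + 3·4^2 + 3·4 + 3 (base 4). Lift 5: 9843. −1: 9842.
[3] 9842 ≡ 3·5^5 + 3·5^3 + 3·5^2 + 3·5 + 2 (base 5). Lift 6: 140744. −1: 140743.
[4] 140743 ≡ 3·6^6 + 3·6^3 + 3·6^2 + 3·6 + 1 (base 6). Lift 7: 2471827. −1: 2471826.
[5] 2471826 ≡ 3·7^7 + 3·7^3 + 3·7^2 + 3·7 (base 7). Lift 8: 50333400. −1: 50333399.
[6] 50333399 ≡ 3·8^8 + 3·8^3 + 3·8^2 + 2·8 + 7 (base 8). Lift 9: 1162263922. −1: 1162263921.
[7] 1162263921 ≡ 3·9^9 + 3·9^3 + 3·9^2 + 2·9 + 6 (base 9). Lift 10: 30000003326. −1: 30000003325.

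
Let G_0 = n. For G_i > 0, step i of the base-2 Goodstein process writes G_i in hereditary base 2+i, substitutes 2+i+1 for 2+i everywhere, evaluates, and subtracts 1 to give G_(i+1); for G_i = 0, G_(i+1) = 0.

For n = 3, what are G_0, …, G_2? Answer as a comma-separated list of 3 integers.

[0] 3 ≡ 2 + 1 (base 2). Lift 3: 4. −1: 3.
[1] 3 ≡ 3 (base 3). Lift 4: 4. −1: 3.

3, 3, 3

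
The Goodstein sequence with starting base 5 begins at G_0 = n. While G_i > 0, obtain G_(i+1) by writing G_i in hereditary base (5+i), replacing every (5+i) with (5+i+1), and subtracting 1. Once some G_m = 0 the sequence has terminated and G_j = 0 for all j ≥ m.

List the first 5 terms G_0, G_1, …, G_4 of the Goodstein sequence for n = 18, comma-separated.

18, 20, 22, 24, 26

[0] 18 ≡ 3·5 + 3 (base 5). Lift 6: 21. −1: 20.
[1] 20 ≡ 3·6 + 2 (base 6). Lift 7: 23. −1: 22.
[2] 22 ≡ 3·7 + 1 (base 7). Lift 8: 25. −1: 24.
[3] 24 ≡ 3·8 (base 8). Lift 9: 27. −1: 26.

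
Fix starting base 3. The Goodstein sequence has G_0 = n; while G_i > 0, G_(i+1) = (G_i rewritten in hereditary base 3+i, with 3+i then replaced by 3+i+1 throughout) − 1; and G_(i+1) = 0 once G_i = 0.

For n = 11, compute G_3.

35

base 3: 11 = 3^2 + 2; at 4: 4^2 + 2 = 18; next = 17
base 4: 17 = 4^2 + 1; at 5: 5^2 + 1 = 26; next = 25
base 5: 25 = 5^2; at 6: 6^2 = 36; next = 35
base 6: 35 = 5·6 + 5; at 7: 5·7 + 5 = 40; next = 39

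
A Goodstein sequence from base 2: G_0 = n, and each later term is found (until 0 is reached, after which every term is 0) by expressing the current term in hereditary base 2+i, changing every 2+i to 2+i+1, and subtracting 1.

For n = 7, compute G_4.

step 0: 7 = 2^2 + 2 + 1; sub 3 for 2: 3^3 + 3 + 1; = 31; G_1 = 31−1 = 30
step 1: 30 = 3^3 + 3; sub 4 for 3: 4^4 + 4; = 260; G_2 = 260−1 = 259
step 2: 259 = 4^4 + 3; sub 5 for 4: 5^5 + 3; = 3128; G_3 = 3128−1 = 3127
step 3: 3127 = 5^5 + 2; sub 6 for 5: 6^6 + 2; = 46658; G_4 = 46658−1 = 46657
step 4: 46657 = 6^6 + 1; sub 7 for 6: 7^7 + 1; = 823544; G_5 = 823544−1 = 823543

46657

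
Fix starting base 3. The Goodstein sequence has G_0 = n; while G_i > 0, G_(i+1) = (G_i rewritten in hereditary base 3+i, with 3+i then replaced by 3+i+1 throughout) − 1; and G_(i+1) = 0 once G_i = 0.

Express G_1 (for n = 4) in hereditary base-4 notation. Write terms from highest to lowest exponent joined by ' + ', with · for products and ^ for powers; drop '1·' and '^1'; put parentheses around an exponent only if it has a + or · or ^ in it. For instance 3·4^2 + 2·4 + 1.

4

base 3: 4 = 3 + 1; at 4: 4 + 1 = 5; next = 4
base 4: 4 = 4; at 5: 5 = 5; next = 4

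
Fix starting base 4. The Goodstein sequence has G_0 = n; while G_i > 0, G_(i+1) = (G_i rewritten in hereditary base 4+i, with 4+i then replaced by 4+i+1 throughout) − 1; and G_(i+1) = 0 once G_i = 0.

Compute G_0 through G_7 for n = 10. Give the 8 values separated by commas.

10, 11, 12, 13, 13, 13, 13, 13

(0) 10|_4 = 2·4 + 2 ↦ 2·5 + 2|_5 = 12 ⇒ 11
(1) 11|_5 = 2·5 + 1 ↦ 2·6 + 1|_6 = 13 ⇒ 12
(2) 12|_6 = 2·6 ↦ 2·7|_7 = 14 ⇒ 13
(3) 13|_7 = 7 + 6 ↦ 8 + 6|_8 = 14 ⇒ 13
(4) 13|_8 = 8 + 5 ↦ 9 + 5|_9 = 14 ⇒ 13
(5) 13|_9 = 9 + 4 ↦ 10 + 4|_10 = 14 ⇒ 13
(6) 13|_10 = 10 + 3 ↦ 11 + 3|_11 = 14 ⇒ 13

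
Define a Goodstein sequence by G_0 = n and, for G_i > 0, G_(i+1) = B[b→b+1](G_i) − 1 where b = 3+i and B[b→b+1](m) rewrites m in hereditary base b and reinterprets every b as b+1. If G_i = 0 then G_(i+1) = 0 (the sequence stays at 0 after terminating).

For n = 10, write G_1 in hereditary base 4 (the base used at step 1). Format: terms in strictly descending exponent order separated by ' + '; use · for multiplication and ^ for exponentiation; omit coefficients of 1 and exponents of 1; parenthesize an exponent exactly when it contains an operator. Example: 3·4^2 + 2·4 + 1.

G_0 = 10. HB_3(10) = 3^2 + 1. Bump = 17. G_1 = 16.
G_1 = 16. HB_4(16) = 4^2. Bump = 25. G_2 = 24.

4^2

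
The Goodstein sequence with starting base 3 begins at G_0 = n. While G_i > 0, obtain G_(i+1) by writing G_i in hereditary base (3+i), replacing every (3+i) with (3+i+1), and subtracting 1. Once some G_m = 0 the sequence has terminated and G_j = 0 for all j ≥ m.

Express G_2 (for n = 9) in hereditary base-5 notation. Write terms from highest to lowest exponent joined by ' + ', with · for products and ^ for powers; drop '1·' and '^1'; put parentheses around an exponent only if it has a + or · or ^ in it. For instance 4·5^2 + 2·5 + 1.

3·5 + 2

G_0 = 9. HB_3(9) = 3^2. Bump = 16. G_1 = 15.
G_1 = 15. HB_4(15) = 3·4 + 3. Bump = 18. G_2 = 17.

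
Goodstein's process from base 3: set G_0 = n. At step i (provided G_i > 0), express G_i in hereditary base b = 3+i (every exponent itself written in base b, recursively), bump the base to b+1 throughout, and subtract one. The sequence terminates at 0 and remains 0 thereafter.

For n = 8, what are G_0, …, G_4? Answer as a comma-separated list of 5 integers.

i=0: 8 = 2·3 + 2 (b=3); 3→4: 2·4 + 2 = 10; 10−1 = 9
i=1: 9 = 2·4 + 1 (b=4); 4→5: 2·5 + 1 = 11; 11−1 = 10
i=2: 10 = 2·5 (b=5); 5→6: 2·6 = 12; 12−1 = 11
i=3: 11 = 6 + 5 (b=6); 6→7: 7 + 5 = 12; 12−1 = 11

8, 9, 10, 11, 11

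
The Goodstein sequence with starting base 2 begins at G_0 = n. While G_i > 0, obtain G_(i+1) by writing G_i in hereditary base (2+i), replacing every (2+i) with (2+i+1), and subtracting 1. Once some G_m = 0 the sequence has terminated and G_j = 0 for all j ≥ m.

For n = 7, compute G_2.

step 0: 7 = 2^2 + 2 + 1; sub 3 for 2: 3^3 + 3 + 1; = 31; G_1 = 31−1 = 30
step 1: 30 = 3^3 + 3; sub 4 for 3: 4^4 + 4; = 260; G_2 = 260−1 = 259

259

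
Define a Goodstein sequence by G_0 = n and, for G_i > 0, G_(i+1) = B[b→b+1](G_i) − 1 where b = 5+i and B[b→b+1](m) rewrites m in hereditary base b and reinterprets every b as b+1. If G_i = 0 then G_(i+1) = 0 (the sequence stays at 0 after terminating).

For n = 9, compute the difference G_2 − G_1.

0

i=0: 9 = 5 + 4 (b=5); 5→6: 6 + 4 = 10; 10−1 = 9
i=1: 9 = 6 + 3 (b=6); 6→7: 7 + 3 = 10; 10−1 = 9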